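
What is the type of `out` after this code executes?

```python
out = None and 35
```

'and' returns first falsy value (None)

NoneType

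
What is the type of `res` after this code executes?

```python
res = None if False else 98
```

Ternary: condition is False, else branch (98) taken → int

int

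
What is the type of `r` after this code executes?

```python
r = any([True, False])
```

any() returns bool

bool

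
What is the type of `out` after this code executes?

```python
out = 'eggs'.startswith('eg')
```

str.startswith() returns bool

bool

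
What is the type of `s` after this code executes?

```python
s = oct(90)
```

oct() returns str representation

str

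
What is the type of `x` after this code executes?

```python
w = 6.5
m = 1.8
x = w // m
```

float // float returns float (floor division preserves float type)

float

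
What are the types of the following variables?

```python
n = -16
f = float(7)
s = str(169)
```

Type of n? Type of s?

n is int; s is str

int, str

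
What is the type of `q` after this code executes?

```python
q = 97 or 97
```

'or' returns the first truthy value (97, which is int)

int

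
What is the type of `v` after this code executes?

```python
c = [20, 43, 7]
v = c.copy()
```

list.copy() returns list

list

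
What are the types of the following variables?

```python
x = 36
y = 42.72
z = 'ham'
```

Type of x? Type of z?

x is int; z is str

int, str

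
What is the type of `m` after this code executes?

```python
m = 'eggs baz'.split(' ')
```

str.split() returns list

list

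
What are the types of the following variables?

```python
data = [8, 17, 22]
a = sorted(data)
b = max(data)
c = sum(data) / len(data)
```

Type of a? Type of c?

sorted() returns list; int / int returns float

list, float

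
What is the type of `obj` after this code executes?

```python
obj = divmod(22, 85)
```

divmod() returns a tuple (quotient, remainder)

tuple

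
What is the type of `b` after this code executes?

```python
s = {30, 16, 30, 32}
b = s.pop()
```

Popping from a set of ints returns int

int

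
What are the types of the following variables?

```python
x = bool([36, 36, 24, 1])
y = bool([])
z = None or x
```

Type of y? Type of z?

bool() returns bool; None or <bool> returns the bool

bool, bool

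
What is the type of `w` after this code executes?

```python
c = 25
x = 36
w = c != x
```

Comparison operators return bool

bool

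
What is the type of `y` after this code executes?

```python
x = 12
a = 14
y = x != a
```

Comparison operators return bool

bool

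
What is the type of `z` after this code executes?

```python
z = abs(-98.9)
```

abs() of float returns float

float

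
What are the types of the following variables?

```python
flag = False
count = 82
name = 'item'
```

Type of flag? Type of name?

flag is bool; name is str

bool, str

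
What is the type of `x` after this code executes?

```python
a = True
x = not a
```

'not' always returns bool

bool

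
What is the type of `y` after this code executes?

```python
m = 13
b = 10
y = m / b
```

int / int always returns float in Python 3 (13 / 10 = 1.3)

float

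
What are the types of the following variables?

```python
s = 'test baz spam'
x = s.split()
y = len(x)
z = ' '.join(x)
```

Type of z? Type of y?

str.join() returns str; len() returns int

str, int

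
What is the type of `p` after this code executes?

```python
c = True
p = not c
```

'not' always returns bool

bool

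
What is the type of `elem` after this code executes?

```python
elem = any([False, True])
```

any() returns bool

bool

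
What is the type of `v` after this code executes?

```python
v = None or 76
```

'or' with None returns the other value (76, int)

int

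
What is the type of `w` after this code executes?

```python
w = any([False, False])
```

any() returns bool

bool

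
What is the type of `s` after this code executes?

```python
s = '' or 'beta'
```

'or' returns first truthy value ('beta', which is str)

str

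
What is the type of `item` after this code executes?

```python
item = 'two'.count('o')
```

str.count() returns int

int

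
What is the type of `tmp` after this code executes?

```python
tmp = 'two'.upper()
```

str.upper() returns str

str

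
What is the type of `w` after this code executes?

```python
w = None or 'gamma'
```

'or' with None returns the other value ('gamma', str)

str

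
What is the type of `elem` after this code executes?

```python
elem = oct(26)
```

oct() returns str representation

str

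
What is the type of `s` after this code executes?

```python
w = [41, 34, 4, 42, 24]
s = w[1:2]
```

Slicing a list always returns a list

list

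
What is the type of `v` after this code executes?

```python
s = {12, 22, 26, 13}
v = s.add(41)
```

set.add() returns None (mutates in place)

NoneType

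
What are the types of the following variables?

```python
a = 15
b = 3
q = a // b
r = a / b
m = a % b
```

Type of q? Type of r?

int // int returns int; int / int returns float

int, float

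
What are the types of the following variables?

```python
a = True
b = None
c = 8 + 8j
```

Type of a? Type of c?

a is bool; c is complex

bool, complex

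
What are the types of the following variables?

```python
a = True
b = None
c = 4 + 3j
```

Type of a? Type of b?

a is bool; b is NoneType

bool, NoneType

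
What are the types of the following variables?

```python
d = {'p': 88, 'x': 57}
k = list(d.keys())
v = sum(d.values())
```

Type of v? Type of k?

sum of int values returns int; list(...) returns list

int, list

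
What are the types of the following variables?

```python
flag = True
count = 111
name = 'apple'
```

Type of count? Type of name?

count is int; name is str

int, str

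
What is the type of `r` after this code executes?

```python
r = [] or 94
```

'or' returns first truthy value (94, which is int)

int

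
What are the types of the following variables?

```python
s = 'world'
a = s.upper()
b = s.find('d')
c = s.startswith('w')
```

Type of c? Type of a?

str.startswith() returns bool; str.upper() returns str

bool, str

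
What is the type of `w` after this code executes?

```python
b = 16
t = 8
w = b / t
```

int / int always returns float in Python 3 (16 / 8 = 2)

float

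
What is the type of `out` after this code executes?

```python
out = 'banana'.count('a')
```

str.count() returns int

int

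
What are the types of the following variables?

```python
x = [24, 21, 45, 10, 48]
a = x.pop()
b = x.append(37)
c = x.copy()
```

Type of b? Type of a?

list.append() returns None; list.pop() returns the element (int)

NoneType, int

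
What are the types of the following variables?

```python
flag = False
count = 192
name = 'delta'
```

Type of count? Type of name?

count is int; name is str

int, str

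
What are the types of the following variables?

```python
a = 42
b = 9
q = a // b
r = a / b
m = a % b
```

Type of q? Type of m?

int // int returns int; int % int returns int

int, int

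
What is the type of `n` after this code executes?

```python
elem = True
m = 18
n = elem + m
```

bool + int returns int (True is 1, so 1 + 18 = 19)

int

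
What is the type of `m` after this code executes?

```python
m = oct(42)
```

oct() returns str representation

str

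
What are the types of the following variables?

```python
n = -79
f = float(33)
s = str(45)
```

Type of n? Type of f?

n is int; f is float

int, float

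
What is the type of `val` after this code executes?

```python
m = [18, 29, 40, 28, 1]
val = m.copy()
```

list.copy() returns list

list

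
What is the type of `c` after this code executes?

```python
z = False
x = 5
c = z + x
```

bool + int returns int (False is 0, so 0 + 5 = 5)

int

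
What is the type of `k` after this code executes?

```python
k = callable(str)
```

callable() returns bool

bool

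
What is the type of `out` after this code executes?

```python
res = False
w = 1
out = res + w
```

bool + int returns int (False is 0, so 0 + 1 = 1)

int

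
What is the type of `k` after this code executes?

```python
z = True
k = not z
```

'not' always returns bool

bool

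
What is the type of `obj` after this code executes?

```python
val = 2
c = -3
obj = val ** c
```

int ** negative int returns float

float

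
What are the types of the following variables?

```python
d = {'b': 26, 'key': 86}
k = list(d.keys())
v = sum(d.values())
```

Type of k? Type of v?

list(...) returns list; sum of int values returns int

list, int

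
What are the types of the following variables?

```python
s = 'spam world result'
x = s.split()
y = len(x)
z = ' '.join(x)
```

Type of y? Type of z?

len() returns int; str.join() returns str

int, str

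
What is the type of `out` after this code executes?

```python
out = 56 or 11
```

'or' returns the first truthy value (56, which is int)

int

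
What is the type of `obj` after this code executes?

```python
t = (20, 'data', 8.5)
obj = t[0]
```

Index 0 of tuple is 20 which is int

int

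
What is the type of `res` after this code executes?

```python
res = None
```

None has type NoneType

NoneType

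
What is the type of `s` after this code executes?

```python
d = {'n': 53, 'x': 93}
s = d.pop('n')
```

dict.pop() returns the value (int)

int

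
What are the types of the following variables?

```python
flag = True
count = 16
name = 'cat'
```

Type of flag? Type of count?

flag is bool; count is int

bool, int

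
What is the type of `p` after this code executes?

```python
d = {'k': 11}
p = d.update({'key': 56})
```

dict.update() returns None

NoneType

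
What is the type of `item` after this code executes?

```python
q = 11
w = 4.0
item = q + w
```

int + float returns float (11 + 4.0 = 15.0)

float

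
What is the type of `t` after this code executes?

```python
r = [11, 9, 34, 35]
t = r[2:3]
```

Slicing a list always returns a list

list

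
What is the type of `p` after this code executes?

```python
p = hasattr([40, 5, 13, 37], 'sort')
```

hasattr() returns bool

bool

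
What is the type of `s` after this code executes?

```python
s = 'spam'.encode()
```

str.encode() returns bytes

bytes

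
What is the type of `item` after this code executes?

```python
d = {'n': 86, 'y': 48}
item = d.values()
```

.values() returns a dict_values view object

dict_values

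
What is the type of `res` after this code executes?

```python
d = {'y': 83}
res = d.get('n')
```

dict.get() returns None when key 'n' is not found and no default given

NoneType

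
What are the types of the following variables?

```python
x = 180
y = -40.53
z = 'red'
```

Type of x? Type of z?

x is int; z is str

int, str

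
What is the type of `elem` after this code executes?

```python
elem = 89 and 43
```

'and' returns the last value when all truthy (43, which is int)

int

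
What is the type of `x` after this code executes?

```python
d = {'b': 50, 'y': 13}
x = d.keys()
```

.keys() returns a dict_keys view object

dict_keys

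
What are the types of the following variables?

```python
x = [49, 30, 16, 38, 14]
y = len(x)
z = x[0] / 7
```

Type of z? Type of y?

int / int returns float; len() returns int

float, int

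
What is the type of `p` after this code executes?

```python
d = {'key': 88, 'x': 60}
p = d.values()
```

.values() returns a dict_values view object

dict_values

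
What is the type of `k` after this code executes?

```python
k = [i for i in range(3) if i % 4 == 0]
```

A list comprehension [...] produces a list

list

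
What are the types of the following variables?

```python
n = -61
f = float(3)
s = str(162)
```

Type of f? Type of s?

f is float; s is str

float, str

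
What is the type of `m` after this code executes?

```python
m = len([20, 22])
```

len() always returns int

int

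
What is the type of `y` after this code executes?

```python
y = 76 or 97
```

'or' returns the first truthy value (76, which is int)

int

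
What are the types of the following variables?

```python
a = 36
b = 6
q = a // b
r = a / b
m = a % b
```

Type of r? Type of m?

int / int returns float; int % int returns int

float, int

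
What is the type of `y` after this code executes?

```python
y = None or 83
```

'or' with None returns the other value (83, int)

int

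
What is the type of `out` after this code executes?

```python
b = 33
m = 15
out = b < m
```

Comparison operators return bool

bool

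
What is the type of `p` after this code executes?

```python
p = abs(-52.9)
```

abs() of float returns float

float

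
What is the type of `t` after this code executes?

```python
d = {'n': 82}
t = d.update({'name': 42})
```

dict.update() returns None

NoneType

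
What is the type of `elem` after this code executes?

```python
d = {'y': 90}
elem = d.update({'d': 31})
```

dict.update() returns None

NoneType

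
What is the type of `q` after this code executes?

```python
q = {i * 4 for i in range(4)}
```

A set comprehension {expr for x in iterable} produces a set

set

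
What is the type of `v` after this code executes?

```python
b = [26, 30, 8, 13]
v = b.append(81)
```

list.append() returns None (mutates in place)

NoneType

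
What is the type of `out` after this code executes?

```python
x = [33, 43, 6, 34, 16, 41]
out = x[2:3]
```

Slicing a list always returns a list

list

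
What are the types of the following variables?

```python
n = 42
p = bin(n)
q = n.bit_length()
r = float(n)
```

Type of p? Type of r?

bin() returns str; float() returns float

str, float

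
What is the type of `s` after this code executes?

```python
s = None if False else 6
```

Ternary: condition is False, else branch (6) taken → int

int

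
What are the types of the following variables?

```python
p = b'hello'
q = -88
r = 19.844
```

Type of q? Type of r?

q is int; r is float

int, float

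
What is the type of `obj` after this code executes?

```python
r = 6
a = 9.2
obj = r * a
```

int * float returns float (6 * 9.2 = 55.2)

float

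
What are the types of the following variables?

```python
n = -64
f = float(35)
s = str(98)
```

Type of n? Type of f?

n is int; f is float

int, float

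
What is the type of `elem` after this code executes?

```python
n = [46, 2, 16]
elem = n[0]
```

Indexing a list of ints returns int (n[0] = 46)

int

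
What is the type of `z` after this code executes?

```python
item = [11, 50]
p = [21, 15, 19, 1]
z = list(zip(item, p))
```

list(zip(...)) returns a list of tuples

list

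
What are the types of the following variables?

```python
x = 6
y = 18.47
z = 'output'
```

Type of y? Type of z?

y is float; z is str

float, str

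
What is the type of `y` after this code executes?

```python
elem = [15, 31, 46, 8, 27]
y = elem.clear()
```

list.clear() returns None

NoneType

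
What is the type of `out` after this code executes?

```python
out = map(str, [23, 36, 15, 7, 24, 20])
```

map() returns a map iterator object

map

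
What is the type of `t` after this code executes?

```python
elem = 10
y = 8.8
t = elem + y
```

int + float returns float (10 + 8.8 = 18.8)

float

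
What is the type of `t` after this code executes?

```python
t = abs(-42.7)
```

abs() of float returns float

float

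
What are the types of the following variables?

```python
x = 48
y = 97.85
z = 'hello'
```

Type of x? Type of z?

x is int; z is str

int, str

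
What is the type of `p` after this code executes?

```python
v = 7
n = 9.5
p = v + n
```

int + float returns float (7 + 9.5 = 16.5)

float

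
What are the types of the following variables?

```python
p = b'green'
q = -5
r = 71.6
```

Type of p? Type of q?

p is bytes; q is int

bytes, int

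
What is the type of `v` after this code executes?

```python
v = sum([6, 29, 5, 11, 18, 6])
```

sum() of ints returns int

int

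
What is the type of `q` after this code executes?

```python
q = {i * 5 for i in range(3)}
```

A set comprehension {expr for x in iterable} produces a set

set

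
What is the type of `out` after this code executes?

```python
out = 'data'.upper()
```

str.upper() returns str

str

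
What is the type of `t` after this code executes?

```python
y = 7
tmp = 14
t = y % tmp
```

int % int returns int (7 % 14 = 7)

int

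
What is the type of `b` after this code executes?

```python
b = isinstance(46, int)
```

isinstance() returns bool

bool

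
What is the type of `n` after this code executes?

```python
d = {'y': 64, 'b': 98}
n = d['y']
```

Accessing dict[str, int] with key 'y' returns int value 64

int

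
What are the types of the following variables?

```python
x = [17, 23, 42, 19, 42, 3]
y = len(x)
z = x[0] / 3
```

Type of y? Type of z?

len() returns int; int / int returns float

int, float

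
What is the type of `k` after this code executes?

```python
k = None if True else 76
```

Ternary: condition is True, if branch (None) taken → NoneType

NoneType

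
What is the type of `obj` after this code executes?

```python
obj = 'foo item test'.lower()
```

str.lower() returns str

str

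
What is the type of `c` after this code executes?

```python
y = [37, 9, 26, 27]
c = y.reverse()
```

list.reverse() returns None

NoneType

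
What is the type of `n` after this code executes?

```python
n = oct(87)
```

oct() returns str representation

str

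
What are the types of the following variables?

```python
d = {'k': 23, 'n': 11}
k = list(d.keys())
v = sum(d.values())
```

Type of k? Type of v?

list(...) returns list; sum of int values returns int

list, int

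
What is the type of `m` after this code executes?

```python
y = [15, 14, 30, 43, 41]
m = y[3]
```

Indexing a list of ints returns int (y[3] = 43)

int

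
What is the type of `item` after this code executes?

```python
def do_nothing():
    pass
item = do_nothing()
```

A function with no return statement returns None

NoneType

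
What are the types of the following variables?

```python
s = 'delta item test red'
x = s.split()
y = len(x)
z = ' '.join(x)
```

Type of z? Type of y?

str.join() returns str; len() returns int

str, int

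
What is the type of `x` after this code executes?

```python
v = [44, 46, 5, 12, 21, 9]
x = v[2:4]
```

Slicing a list always returns a list

list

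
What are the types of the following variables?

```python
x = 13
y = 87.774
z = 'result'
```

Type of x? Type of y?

x is int; y is float

int, float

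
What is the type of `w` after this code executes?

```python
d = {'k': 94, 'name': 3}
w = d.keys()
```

.keys() returns a dict_keys view object

dict_keys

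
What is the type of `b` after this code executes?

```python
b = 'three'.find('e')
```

str.find() returns int (index, or -1)

int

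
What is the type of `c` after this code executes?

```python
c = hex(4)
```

hex() returns str representation

str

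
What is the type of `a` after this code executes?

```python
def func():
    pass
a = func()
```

A function with no return statement returns None

NoneType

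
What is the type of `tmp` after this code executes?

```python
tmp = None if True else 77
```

Ternary: condition is True, if branch (None) taken → NoneType

NoneType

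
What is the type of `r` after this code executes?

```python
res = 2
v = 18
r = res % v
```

int % int returns int (2 % 18 = 2)

int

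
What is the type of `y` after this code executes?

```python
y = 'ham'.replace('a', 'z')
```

str.replace() returns str

str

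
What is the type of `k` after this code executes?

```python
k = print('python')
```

print() returns None

NoneType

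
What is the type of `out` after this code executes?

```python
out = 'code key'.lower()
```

str.lower() returns str

str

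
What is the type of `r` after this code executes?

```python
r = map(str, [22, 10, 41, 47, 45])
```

map() returns a map iterator object

map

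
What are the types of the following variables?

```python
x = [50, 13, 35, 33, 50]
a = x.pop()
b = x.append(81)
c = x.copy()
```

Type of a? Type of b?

list.pop() returns the element (int); list.append() returns None

int, NoneType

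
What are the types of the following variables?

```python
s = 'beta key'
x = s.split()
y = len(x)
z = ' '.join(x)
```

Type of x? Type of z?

str.split() returns list; str.join() returns str

list, str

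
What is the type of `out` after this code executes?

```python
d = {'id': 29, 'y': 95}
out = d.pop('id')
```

dict.pop() returns the value (int)

int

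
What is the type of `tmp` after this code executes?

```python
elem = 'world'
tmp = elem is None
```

'is' comparison returns bool

bool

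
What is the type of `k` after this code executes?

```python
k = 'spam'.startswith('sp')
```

str.startswith() returns bool

bool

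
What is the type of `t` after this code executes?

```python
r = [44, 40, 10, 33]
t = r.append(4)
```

list.append() returns None (mutates in place)

NoneType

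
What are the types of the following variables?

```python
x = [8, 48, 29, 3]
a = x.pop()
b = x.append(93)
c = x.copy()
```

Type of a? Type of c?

list.pop() returns the element (int); list.copy() returns list

int, list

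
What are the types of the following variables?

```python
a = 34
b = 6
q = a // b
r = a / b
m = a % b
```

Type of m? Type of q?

int % int returns int; int // int returns int

int, int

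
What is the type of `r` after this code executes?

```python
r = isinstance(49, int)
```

isinstance() returns bool

bool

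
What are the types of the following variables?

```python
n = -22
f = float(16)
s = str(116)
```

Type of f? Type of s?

f is float; s is str

float, str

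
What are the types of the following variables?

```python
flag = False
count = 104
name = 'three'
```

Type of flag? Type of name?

flag is bool; name is str

bool, str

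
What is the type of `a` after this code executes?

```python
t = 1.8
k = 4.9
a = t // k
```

float // float returns float (floor division preserves float type)

float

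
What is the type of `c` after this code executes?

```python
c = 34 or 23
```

'or' returns the first truthy value (34, which is int)

int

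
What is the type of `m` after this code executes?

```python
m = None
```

None has type NoneType

NoneType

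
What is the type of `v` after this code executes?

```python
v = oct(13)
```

oct() returns str representation

str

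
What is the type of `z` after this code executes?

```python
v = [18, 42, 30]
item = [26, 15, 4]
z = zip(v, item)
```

zip() returns a zip iterator object

zip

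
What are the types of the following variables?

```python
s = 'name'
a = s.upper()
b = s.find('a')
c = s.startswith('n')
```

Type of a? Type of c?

str.upper() returns str; str.startswith() returns bool

str, bool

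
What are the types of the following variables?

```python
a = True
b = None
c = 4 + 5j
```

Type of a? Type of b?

a is bool; b is NoneType

bool, NoneType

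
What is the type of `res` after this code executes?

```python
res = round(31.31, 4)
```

round() with ndigits arg returns float

float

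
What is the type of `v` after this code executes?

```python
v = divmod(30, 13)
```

divmod() returns a tuple (quotient, remainder)

tuple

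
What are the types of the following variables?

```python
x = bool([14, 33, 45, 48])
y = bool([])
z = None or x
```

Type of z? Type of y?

None or <bool> returns the bool; bool() returns bool

bool, bool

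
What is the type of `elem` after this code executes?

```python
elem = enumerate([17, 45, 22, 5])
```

enumerate() returns an enumerate iterator object

enumerate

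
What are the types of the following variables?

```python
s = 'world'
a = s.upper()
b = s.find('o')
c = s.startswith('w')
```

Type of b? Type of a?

str.find() returns int; str.upper() returns str

int, str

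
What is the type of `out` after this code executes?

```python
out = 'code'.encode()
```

str.encode() returns bytes

bytes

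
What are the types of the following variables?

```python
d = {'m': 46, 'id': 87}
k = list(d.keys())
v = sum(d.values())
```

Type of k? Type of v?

list(...) returns list; sum of int values returns int

list, int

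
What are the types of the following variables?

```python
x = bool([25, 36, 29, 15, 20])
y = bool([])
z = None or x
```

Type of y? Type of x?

bool() returns bool; bool() returns bool

bool, bool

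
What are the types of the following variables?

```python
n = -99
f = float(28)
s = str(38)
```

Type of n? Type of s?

n is int; s is str

int, str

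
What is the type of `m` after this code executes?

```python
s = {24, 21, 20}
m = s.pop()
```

Popping from a set of ints returns int

int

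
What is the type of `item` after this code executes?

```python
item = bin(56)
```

bin() returns str representation

str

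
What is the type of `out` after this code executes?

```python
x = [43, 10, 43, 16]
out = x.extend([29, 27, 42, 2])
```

list.extend() returns None

NoneType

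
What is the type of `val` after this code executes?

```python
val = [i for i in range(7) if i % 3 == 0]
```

A list comprehension [...] produces a list

list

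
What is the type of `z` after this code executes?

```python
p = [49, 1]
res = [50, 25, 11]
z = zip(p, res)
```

zip() returns a zip iterator object

zip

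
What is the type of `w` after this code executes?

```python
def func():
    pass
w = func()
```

A function with no return statement returns None

NoneType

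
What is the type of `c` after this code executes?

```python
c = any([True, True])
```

any() returns bool

bool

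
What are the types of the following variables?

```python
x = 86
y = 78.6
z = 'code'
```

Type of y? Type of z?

y is float; z is str

float, str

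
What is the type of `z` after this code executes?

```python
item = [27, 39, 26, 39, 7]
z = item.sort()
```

list.sort() returns None (sorts in place)

NoneType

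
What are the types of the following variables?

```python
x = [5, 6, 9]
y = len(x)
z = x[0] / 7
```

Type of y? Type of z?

len() returns int; int / int returns float

int, float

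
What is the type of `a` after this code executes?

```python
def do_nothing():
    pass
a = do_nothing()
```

A function with no return statement returns None

NoneType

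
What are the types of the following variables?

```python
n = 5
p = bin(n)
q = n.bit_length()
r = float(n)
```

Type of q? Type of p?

int.bit_length() returns int; bin() returns str

int, str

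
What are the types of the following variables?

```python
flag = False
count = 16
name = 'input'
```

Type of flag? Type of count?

flag is bool; count is int

bool, int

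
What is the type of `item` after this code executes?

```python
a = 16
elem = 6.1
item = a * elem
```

int * float returns float (16 * 6.1 = 97.6)

float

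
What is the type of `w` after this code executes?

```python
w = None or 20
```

'or' with None returns the other value (20, int)

int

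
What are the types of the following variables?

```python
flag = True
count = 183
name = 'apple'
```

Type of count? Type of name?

count is int; name is str

int, str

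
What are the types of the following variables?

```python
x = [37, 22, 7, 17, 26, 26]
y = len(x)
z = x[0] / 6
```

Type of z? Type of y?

int / int returns float; len() returns int

float, int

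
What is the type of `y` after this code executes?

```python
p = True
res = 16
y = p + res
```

bool + int returns int (True is 1, so 1 + 16 = 17)

int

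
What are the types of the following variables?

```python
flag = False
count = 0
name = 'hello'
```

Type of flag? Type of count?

flag is bool; count is int

bool, int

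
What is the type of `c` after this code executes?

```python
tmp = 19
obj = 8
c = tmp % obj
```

int % int returns int (19 % 8 = 3)

int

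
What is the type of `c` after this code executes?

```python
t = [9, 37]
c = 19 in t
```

'in' operator returns bool

bool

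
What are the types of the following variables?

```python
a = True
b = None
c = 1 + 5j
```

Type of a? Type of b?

a is bool; b is NoneType

bool, NoneType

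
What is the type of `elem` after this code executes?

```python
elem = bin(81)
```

bin() returns str representation

str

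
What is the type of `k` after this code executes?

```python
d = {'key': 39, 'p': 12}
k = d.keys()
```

.keys() returns a dict_keys view object

dict_keys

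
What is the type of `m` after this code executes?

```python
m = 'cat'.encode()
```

str.encode() returns bytes

bytes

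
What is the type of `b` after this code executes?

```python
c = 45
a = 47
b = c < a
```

Comparison operators return bool

bool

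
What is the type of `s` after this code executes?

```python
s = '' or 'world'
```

'or' returns first truthy value ('world', which is str)

str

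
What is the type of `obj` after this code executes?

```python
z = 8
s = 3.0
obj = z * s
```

int * float returns float (8 * 3.0 = 24.0)

float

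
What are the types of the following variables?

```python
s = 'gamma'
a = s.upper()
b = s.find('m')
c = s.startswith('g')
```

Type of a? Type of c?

str.upper() returns str; str.startswith() returns bool

str, bool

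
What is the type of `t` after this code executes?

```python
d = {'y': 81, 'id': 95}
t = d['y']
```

Accessing dict[str, int] with key 'y' returns int value 81

int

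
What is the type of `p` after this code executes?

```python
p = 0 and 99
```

'and' returns the first falsy value (0, which is int)

int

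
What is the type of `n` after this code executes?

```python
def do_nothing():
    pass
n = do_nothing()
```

A function with no return statement returns None

NoneType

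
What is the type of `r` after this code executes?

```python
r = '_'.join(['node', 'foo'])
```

str.join() returns str

str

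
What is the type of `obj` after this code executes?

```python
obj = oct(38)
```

oct() returns str representation

str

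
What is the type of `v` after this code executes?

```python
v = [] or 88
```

'or' returns first truthy value (88, which is int)

int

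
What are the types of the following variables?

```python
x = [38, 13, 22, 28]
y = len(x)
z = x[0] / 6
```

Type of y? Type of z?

len() returns int; int / int returns float

int, float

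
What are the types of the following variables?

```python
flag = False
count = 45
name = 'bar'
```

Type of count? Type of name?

count is int; name is str

int, str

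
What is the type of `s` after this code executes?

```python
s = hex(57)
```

hex() returns str representation

str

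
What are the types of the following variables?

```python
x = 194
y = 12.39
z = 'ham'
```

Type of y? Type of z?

y is float; z is str

float, str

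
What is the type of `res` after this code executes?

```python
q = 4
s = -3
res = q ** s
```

int ** negative int returns float

float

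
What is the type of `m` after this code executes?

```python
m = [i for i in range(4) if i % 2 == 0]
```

A list comprehension [...] produces a list

list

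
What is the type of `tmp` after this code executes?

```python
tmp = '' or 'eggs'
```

'or' returns first truthy value ('eggs', which is str)

str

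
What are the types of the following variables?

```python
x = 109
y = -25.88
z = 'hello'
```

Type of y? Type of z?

y is float; z is str

float, str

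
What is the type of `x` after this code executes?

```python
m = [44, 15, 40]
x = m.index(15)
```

list.index() returns int

int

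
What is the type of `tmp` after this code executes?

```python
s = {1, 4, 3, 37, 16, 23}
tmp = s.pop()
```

Popping from a set of ints returns int

int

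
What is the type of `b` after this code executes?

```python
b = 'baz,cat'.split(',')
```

str.split() returns list

list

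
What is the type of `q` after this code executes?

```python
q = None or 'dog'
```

'or' with None returns the other value ('dog', str)

str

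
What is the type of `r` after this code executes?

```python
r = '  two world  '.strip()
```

str.strip() returns str

str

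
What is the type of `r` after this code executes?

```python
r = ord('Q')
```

ord() returns int (Unicode code point)

int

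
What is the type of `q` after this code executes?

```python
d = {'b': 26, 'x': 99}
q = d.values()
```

.values() returns a dict_values view object

dict_values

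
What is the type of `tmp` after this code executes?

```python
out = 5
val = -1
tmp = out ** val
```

int ** negative int returns float

float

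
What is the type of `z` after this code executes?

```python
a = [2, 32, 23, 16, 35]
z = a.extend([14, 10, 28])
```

list.extend() returns None

NoneType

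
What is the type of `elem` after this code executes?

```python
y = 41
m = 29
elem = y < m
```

Comparison operators return bool

bool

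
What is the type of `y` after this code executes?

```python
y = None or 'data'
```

'or' with None returns the other value ('data', str)

str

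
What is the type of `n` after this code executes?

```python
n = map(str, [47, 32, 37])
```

map() returns a map iterator object

map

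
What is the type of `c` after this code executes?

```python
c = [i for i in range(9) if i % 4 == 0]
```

A list comprehension [...] produces a list

list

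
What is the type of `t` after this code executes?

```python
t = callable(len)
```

callable() returns bool

bool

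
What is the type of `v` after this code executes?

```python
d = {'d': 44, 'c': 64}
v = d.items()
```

dict.items() returns a dict_items view

dict_items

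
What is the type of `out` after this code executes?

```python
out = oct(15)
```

oct() returns str representation

str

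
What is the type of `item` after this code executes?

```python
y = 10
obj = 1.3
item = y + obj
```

int + float returns float (10 + 1.3 = 11.3)

float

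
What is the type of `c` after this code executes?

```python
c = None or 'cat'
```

'or' with None returns the other value ('cat', str)

str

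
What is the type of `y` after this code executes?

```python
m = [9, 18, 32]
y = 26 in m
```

'in' operator returns bool

bool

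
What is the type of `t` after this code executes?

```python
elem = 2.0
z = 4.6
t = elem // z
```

float // float returns float (floor division preserves float type)

float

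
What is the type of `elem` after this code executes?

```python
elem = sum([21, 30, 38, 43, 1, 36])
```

sum() of ints returns int

int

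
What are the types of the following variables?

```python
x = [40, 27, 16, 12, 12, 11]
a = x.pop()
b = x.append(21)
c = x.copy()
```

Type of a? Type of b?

list.pop() returns the element (int); list.append() returns None

int, NoneType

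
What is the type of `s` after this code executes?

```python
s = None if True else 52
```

Ternary: condition is True, if branch (None) taken → NoneType

NoneType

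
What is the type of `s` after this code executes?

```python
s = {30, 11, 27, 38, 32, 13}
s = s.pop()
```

Popping from a set of ints returns int

int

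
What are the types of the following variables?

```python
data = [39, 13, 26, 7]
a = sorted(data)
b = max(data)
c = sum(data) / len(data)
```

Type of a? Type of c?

sorted() returns list; int / int returns float

list, float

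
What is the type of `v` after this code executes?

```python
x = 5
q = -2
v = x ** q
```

int ** negative int returns float

float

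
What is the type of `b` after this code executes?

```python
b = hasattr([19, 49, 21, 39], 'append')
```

hasattr() returns bool

bool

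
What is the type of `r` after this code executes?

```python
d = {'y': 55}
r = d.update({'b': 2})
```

dict.update() returns None

NoneType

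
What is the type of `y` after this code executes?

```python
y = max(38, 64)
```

max() of ints returns int

int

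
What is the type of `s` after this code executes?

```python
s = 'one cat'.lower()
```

str.lower() returns str

str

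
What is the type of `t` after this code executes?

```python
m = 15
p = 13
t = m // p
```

int // int returns int (15 // 13 = 1)

int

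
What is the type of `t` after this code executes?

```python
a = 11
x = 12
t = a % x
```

int % int returns int (11 % 12 = 11)

int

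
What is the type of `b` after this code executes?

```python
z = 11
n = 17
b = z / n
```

int / int always returns float in Python 3 (11 / 17 = 0.647059)

float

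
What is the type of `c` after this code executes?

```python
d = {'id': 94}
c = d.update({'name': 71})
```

dict.update() returns None

NoneType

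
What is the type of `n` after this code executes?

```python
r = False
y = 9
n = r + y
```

bool + int returns int (False is 0, so 0 + 9 = 9)

int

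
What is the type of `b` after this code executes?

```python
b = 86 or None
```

'or' returns first truthy value (86, int)

int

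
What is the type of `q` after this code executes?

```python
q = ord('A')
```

ord() returns int (Unicode code point)

int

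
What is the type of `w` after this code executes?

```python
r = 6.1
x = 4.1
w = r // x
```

float // float returns float (floor division preserves float type)

float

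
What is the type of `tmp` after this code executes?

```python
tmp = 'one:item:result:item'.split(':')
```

str.split() returns list

list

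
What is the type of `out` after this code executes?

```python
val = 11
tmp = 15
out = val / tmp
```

int / int always returns float in Python 3 (11 / 15 = 0.733333)

float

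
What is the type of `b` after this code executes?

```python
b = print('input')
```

print() returns None

NoneType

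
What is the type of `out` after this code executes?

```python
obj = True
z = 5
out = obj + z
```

bool + int returns int (True is 1, so 1 + 5 = 6)

int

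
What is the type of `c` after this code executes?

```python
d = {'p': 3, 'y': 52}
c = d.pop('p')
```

dict.pop() returns the value (int)

int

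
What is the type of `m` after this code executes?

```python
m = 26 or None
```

'or' returns first truthy value (26, int)

int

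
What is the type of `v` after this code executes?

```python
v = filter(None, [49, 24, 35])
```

filter() returns a filter iterator object

filter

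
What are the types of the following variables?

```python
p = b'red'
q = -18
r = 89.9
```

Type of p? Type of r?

p is bytes; r is float

bytes, float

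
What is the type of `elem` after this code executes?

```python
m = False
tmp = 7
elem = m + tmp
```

bool + int returns int (False is 0, so 0 + 7 = 7)

int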